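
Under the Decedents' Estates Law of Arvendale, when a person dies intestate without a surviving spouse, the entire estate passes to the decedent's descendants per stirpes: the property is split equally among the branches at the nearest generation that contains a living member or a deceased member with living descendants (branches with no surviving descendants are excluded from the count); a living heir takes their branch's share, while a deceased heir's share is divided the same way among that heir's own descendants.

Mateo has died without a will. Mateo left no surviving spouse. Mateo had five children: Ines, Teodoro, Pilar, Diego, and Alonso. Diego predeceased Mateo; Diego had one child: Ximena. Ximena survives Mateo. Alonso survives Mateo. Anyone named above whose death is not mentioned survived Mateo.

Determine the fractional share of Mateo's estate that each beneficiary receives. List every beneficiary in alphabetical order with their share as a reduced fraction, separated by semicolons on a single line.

Alonso 1/5; Ines 1/5; Pilar 1/5; Teodoro 1/5; Ximena 1/5

There is no surviving spouse, so the entire estate passes to Mateo's descendants per stirpes.
The estate is divided into 5 equal shares of 1/5 among Ines, Teodoro, Pilar, Diego, Alonso.
Ines is living and takes 1/5.
Teodoro is living and takes 1/5.
Pilar is living and takes 1/5.
Diego predeceased; the 1/5 allotted to Diego's branch passes to Diego's issue by representation.
Ximena is the sole taker at this level and receives the full 1/5.
Alonso is living and takes 1/5.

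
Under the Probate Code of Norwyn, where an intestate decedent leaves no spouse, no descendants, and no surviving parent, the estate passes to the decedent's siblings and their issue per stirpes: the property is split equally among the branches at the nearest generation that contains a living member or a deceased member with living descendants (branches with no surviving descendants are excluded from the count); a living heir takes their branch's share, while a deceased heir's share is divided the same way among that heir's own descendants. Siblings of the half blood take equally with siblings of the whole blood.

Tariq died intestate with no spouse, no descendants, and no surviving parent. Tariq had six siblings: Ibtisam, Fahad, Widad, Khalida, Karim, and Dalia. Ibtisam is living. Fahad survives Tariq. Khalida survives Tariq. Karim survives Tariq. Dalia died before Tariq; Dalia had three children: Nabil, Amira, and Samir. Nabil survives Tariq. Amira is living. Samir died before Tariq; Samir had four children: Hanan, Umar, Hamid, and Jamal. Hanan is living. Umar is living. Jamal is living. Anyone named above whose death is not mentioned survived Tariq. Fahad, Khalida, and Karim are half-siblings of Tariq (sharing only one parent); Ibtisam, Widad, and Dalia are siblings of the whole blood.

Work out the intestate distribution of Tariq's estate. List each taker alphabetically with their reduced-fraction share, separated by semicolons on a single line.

No spouse, descendants, or parent survives, so the estate passes to Tariq's siblings per stirpes.
Half-blood and whole-blood siblings take equally under the stated rule.
The estate is divided into 6 equal shares of 1/6 among Ibtisam, Fahad, Widad, Khalida, Karim, Dalia.
Ibtisam is living and takes 1/6.
Fahad is living and takes 1/6.
Widad is living and takes 1/6.
Khalida is living and takes 1/6.
Karim is living and takes 1/6.
Dalia predeceased; the 1/6 allotted to Dalia's branch passes to Dalia's issue by representation.
The 1/6 is divided into 3 equal shares of 1/18 among Nabil, Amira, Samir.
Nabil is living and takes 1/18.
Amira is living and takes 1/18.
Samir predeceased; the 1/18 allotted to Samir's branch passes to Samir's issue by representation.
The 1/18 is divided into 4 equal shares of 1/72 among Hanan, Umar, Hamid, Jamal.
Hanan is living and takes 1/72.
Umar is living and takes 1/72.
Hamid is living and takes 1/72.
Jamal is living and takes 1/72.

Amira 1/18; Fahad 1/6; Hamid 1/72; Hanan 1/72; Ibtisam 1/6; Jamal 1/72; Karim 1/6; Khalida 1/6; Nabil 1/18; Umar 1/72; Widad 1/6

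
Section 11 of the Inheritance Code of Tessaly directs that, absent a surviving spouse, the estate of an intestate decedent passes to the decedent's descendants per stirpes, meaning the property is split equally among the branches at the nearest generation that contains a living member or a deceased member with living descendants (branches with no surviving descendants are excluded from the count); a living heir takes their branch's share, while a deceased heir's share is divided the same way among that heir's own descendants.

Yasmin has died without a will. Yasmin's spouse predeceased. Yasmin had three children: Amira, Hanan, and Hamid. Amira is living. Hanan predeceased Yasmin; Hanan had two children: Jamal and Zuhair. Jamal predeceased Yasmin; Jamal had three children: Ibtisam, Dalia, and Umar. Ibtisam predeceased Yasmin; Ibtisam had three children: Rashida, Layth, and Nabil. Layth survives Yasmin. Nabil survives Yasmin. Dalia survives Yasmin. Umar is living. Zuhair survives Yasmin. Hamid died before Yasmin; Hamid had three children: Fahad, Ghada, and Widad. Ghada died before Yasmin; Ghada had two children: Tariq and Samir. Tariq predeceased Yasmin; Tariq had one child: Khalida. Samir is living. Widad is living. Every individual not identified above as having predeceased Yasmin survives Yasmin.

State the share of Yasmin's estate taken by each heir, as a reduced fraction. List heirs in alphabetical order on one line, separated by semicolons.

Amira 1/3; Dalia 1/18; Fahad 1/9; Khalida 1/18; Layth 1/54; Nabil 1/54; Rashida 1/54; Samir 1/18; Umar 1/18; Widad 1/9; Zuhair 1/6

There is no surviving spouse, so the entire estate passes to Yasmin's descendants per stirpes.
The estate is divided into 3 equal shares of 1/3 among Amira, Hanan, Hamid.
Amira is living and takes 1/3.
Hanan predeceased; the 1/3 allotted to Hanan's branch passes to Hanan's issue by representation.
The 1/3 is divided into 2 equal shares of 1/6 among Jamal, Zuhair.
Jamal predeceased; the 1/6 allotted to Jamal's branch passes to Jamal's issue by representation.
The 1/6 is divided into 3 equal shares of 1/18 among Ibtisam, Dalia, Umar.
Ibtisam predeceased; the 1/18 allotted to Ibtisam's branch passes to Ibtisam's issue by representation.
The 1/18 is divided into 3 equal shares of 1/54 among Rashida, Layth, Nabil.
Rashida is living and takes 1/54.
Layth is living and takes 1/54.
Nabil is living and takes 1/54.
Dalia is living and takes 1/18.
Umar is living and takes 1/18.
Zuhair is living and takes 1/6.
Hamid predeceased; the 1/3 allotted to Hamid's branch passes to Hamid's issue by representation.
The 1/3 is divided into 3 equal shares of 1/9 among Fahad, Ghada, Widad.
Fahad is living and takes 1/9.
Ghada predeceased; the 1/9 allotted to Ghada's branch passes to Ghada's issue by representation.
The 1/9 is divided into 2 equal shares of 1/18 among Tariq, Samir.
Tariq predeceased; the 1/18 allotted to Tariq's branch passes to Tariq's issue by representation.
Khalida is the sole taker at this level and receives the full 1/18.
Samir is living and takes 1/18.
Widad is living and takes 1/9.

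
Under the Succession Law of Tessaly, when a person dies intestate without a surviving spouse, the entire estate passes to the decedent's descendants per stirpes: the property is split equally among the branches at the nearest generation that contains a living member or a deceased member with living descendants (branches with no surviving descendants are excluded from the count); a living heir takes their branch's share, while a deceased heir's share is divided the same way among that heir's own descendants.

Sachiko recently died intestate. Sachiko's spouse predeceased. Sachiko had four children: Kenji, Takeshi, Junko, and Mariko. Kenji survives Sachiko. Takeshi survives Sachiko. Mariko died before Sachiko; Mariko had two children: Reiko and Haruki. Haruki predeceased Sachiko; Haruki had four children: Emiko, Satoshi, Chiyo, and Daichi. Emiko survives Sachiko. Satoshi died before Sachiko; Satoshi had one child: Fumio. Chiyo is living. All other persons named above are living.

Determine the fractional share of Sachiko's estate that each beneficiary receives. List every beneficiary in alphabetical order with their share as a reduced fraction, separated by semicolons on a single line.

There is no surviving spouse, so the entire estate passes to Sachiko's descendants per stirpes.
The estate is divided into 4 equal shares of 1/4 among Kenji, Takeshi, Junko, Mariko.
Kenji is living and takes 1/4.
Takeshi is living and takes 1/4.
Junko is living and takes 1/4.
Mariko predeceased; the 1/4 allotted to Mariko's branch passes to Mariko's issue by representation.
The 1/4 is divided into 2 equal shares of 1/8 among Reiko, Haruki.
Reiko is living and takes 1/8.
Haruki predeceased; the 1/8 allotted to Haruki's branch passes to Haruki's issue by representation.
The 1/8 is divided into 4 equal shares of 1/32 among Emiko, Satoshi, Chiyo, Daichi.
Emiko is living and takes 1/32.
Satoshi predeceased; the 1/32 allotted to Satoshi's branch passes to Satoshi's issue by representation.
Fumio is the sole taker at this level and receives the full 1/32.
Chiyo is living and takes 1/32.
Daichi is living and takes 1/32.

Chiyo 1/32; Daichi 1/32; Emiko 1/32; Fumio 1/32; Junko 1/4; Kenji 1/4; Reiko 1/8; Takeshi 1/4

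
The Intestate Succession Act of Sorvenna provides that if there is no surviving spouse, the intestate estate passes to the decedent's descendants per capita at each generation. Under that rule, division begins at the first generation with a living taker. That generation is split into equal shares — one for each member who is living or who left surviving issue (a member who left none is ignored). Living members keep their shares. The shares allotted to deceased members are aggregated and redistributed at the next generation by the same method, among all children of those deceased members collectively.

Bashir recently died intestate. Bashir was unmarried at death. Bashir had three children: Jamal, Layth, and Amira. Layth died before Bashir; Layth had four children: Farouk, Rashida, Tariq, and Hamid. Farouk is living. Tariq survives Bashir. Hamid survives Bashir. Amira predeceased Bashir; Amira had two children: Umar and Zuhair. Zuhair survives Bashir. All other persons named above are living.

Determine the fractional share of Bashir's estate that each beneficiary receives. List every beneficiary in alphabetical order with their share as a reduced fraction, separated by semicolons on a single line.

Farouk 1/9; Hamid 1/9; Jamal 1/3; Rashida 1/9; Tariq 1/9; Umar 1/9; Zuhair 1/9

There is no surviving spouse, so the entire estate passes to Bashir's descendants per capita at each generation.
At generation 1 (Jamal, Layth, Amira) there are 3 shares of (1)/3 = 1/3 each.
Living: Jamal — each takes 1/3.
Deceased: Layth and Amira. Their combined 2/3 is pooled and carried to generation 2.
At generation 2 (Farouk, Rashida, Tariq, Hamid, Umar, Zuhair) there are 6 shares of (2/3)/6 = 1/9 each.
Living: Farouk, Rashida, Tariq, Hamid, Umar, and Zuhair — each takes 1/9.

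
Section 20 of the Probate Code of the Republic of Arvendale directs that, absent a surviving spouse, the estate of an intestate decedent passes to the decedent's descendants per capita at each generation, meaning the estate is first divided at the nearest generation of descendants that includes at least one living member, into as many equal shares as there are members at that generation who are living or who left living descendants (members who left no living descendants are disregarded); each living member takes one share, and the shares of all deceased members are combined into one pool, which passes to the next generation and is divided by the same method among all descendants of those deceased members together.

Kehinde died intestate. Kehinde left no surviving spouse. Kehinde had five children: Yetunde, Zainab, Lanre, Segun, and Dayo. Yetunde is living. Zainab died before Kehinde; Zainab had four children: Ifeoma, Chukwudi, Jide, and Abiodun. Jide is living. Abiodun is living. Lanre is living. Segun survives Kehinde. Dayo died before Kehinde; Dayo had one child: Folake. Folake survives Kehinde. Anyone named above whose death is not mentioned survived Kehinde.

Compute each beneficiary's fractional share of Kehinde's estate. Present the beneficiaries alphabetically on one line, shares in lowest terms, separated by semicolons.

There is no surviving spouse, so the entire estate passes to Kehinde's descendants per capita at each generation.
At generation 1 (Yetunde, Zainab, Lanre, Segun, Dayo) there are 5 shares of (1)/5 = 1/5 each.
Living: Yetunde, Lanre, and Segun — each takes 1/5.
Deceased: Zainab and Dayo. Their combined 2/5 is pooled and carried to generation 2.
At generation 2 (Ifeoma, Chukwudi, Jide, Abiodun, Folake) there are 5 shares of (2/5)/5 = 2/25 each.
Living: Ifeoma, Chukwudi, Jide, Abiodun, and Folake — each takes 2/25.

Abiodun 2/25; Chukwudi 2/25; Folake 2/25; Ifeoma 2/25; Jide 2/25; Lanre 1/5; Segun 1/5; Yetunde 1/5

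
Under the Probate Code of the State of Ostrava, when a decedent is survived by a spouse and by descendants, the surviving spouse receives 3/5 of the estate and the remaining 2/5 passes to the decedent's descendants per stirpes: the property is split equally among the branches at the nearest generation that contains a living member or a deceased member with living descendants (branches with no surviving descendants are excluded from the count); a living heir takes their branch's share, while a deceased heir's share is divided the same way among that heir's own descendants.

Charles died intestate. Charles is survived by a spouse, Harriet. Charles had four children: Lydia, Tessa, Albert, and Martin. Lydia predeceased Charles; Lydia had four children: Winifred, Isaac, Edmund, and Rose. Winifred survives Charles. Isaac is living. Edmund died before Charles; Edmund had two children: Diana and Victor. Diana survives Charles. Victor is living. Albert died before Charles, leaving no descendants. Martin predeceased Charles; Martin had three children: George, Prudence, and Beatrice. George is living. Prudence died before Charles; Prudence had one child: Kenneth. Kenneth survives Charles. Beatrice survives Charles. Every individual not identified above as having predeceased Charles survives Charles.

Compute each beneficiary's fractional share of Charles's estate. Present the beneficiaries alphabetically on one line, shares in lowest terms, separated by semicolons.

Beatrice 2/45; Diana 1/60; George 2/45; Harriet 3/5; Isaac 1/30; Kenneth 2/45; Rose 1/30; Tessa 2/15; Victor 1/60; Winifred 1/30

Harriet, as surviving spouse, takes 3/5.
The remaining 2/5 passes to Charles's descendants per stirpes.
Albert left no surviving issue, so that branch lapses and is disregarded.
The 2/5 is divided into 3 equal shares of 2/15 among Lydia, Tessa, Martin.
Lydia predeceased; the 2/15 allotted to Lydia's branch passes to Lydia's issue by representation.
The 2/15 is divided into 4 equal shares of 1/30 among Winifred, Isaac, Edmund, Rose.
Winifred is living and takes 1/30.
Isaac is living and takes 1/30.
Edmund predeceased; the 1/30 allotted to Edmund's branch passes to Edmund's issue by representation.
The 1/30 is divided into 2 equal shares of 1/60 among Diana, Victor.
Diana is living and takes 1/60.
Victor is living and takes 1/60.
Rose is living and takes 1/30.
Tessa is living and takes 2/15.
Martin predeceased; the 2/15 allotted to Martin's branch passes to Martin's issue by representation.
The 2/15 is divided into 3 equal shares of 2/45 among George, Prudence, Beatrice.
George is living and takes 2/45.
Prudence predeceased; the 2/45 allotted to Prudence's branch passes to Prudence's issue by representation.
Kenneth is the sole taker at this level and receives the full 2/45.
Beatrice is living and takes 2/45.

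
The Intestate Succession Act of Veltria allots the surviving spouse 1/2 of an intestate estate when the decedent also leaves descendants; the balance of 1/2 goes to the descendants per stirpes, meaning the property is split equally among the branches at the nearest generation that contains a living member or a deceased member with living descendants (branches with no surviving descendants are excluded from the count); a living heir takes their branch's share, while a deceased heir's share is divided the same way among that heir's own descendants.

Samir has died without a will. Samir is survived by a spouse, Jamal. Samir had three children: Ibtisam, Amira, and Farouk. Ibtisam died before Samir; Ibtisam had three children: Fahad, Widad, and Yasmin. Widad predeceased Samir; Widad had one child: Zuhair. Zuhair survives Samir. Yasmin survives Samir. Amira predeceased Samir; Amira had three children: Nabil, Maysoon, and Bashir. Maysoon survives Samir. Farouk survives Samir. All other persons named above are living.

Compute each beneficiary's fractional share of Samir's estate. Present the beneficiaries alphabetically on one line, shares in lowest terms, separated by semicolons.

Bashir 1/18; Fahad 1/18; Farouk 1/6; Jamal 1/2; Maysoon 1/18; Nabil 1/18; Yasmin 1/18; Zuhair 1/18

Jamal, as surviving spouse, takes 1/2.
The remaining 1/2 passes to Samir's descendants per stirpes.
The 1/2 is divided into 3 equal shares of 1/6 among Ibtisam, Amira, Farouk.
Ibtisam predeceased; the 1/6 allotted to Ibtisam's branch passes to Ibtisam's issue by representation.
The 1/6 is divided into 3 equal shares of 1/18 among Fahad, Widad, Yasmin.
Fahad is living and takes 1/18.
Widad predeceased; the 1/18 allotted to Widad's branch passes to Widad's issue by representation.
Zuhair is the sole taker at this level and receives the full 1/18.
Yasmin is living and takes 1/18.
Amira predeceased; the 1/6 allotted to Amira's branch passes to Amira's issue by representation.
The 1/6 is divided into 3 equal shares of 1/18 among Nabil, Maysoon, Bashir.
Nabil is living and takes 1/18.
Maysoon is living and takes 1/18.
Bashir is living and takes 1/18.
Farouk is living and takes 1/6.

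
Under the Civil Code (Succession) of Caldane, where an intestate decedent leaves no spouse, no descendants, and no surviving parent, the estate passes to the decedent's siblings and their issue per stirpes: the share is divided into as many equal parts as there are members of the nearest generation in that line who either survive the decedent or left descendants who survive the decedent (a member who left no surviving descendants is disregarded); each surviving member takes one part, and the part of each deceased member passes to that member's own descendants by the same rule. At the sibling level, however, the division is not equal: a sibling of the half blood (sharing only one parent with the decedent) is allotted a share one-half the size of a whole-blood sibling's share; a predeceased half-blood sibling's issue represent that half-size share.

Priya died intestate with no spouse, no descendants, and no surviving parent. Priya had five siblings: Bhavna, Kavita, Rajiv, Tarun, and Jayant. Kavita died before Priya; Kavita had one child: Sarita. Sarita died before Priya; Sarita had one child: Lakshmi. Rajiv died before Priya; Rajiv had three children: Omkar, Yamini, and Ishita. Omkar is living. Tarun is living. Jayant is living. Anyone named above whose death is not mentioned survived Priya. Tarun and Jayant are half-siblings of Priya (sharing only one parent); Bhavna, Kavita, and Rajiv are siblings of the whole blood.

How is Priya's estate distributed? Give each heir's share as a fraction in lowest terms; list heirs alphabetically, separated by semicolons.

Bhavna 1/4; Ishita 1/12; Jayant 1/8; Lakshmi 1/4; Omkar 1/12; Tarun 1/8; Yamini 1/12

No spouse, descendants, or parent survives, so the estate passes to Priya's siblings per stirpes.
Half-blood siblings count for one-half the weight of whole-blood siblings at the initial division.
Dividing 1 in proportion to weights (total weight 4): Bhavna (weight 1) → 1/4; Kavita (weight 1) → 1/4; Rajiv (weight 1) → 1/4; Tarun (weight 1/2) → 1/8; Jayant (weight 1/2) → 1/8.
Bhavna is living and takes 1/4.
Kavita predeceased; the 1/4 allotted to Kavita's branch passes to Kavita's issue by representation.
Sarita's line is the sole branch at this level, so the full 1/4 passes to Sarita's issue by representation.
Lakshmi is the sole taker at this level and receives the full 1/4.
Rajiv predeceased; the 1/4 allotted to Rajiv's branch passes to Rajiv's issue by representation.
The 1/4 is divided into 3 equal shares of 1/12 among Omkar, Yamini, Ishita.
Omkar is living and takes 1/12.
Yamini is living and takes 1/12.
Ishita is living and takes 1/12.
Tarun is living and takes 1/8.
Jayant is living and takes 1/8.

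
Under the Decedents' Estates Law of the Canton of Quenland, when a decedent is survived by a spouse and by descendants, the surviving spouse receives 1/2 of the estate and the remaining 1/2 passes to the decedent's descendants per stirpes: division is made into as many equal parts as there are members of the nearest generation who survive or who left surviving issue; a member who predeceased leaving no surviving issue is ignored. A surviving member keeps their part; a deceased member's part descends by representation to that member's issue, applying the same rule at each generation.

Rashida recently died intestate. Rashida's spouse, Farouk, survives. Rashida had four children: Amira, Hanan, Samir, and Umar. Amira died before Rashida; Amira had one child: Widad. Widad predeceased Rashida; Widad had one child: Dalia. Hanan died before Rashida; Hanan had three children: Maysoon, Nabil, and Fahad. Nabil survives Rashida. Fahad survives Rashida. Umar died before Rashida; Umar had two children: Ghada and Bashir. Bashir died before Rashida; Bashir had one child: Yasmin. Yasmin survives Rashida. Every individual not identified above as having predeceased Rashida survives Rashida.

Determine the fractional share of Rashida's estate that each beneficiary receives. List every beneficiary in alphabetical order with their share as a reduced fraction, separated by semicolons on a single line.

Farouk, as surviving spouse, takes 1/2.
The remaining 1/2 passes to Rashida's descendants per stirpes.
The 1/2 is divided into 4 equal shares of 1/8 among Amira, Hanan, Samir, Umar.
Amira predeceased; the 1/8 allotted to Amira's branch passes to Amira's issue by representation.
Widad's line is the sole branch at this level, so the full 1/8 passes to Widad's issue by representation.
Dalia is the sole taker at this level and receives the full 1/8.
Hanan predeceased; the 1/8 allotted to Hanan's branch passes to Hanan's issue by representation.
The 1/8 is divided into 3 equal shares of 1/24 among Maysoon, Nabil, Fahad.
Maysoon is living and takes 1/24.
Nabil is living and takes 1/24.
Fahad is living and takes 1/24.
Samir is living and takes 1/8.
Umar predeceased; the 1/8 allotted to Umar's branch passes to Umar's issue by representation.
The 1/8 is divided into 2 equal shares of 1/16 among Ghada, Bashir.
Ghada is living and takes 1/16.
Bashir predeceased; the 1/16 allotted to Bashir's branch passes to Bashir's issue by representation.
Yasmin is the sole taker at this level and receives the full 1/16.

Dalia 1/8; Fahad 1/24; Farouk 1/2; Ghada 1/16; Maysoon 1/24; Nabil 1/24; Samir 1/8; Yasmin 1/16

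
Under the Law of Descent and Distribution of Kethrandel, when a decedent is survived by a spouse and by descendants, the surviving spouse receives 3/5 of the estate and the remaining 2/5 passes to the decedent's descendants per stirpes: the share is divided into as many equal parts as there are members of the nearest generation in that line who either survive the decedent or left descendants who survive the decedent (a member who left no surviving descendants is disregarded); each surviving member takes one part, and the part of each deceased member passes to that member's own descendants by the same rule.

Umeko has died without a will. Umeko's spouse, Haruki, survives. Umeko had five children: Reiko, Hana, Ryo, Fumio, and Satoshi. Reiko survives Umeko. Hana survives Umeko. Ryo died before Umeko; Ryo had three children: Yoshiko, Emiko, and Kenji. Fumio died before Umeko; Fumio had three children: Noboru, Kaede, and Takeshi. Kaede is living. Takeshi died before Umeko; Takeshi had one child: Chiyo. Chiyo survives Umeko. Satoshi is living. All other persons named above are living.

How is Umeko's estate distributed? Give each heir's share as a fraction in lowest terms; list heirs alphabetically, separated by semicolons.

Chiyo 2/75; Emiko 2/75; Hana 2/25; Haruki 3/5; Kaede 2/75; Kenji 2/75; Noboru 2/75; Reiko 2/25; Satoshi 2/25; Yoshiko 2/75

Haruki, as surviving spouse, takes 3/5.
The remaining 2/5 passes to Umeko's descendants per stirpes.
The 2/5 is divided into 5 equal shares of 2/25 among Reiko, Hana, Ryo, Fumio, Satoshi.
Reiko is living and takes 2/25.
Hana is living and takes 2/25.
Ryo predeceased; the 2/25 allotted to Ryo's branch passes to Ryo's issue by representation.
The 2/25 is divided into 3 equal shares of 2/75 among Yoshiko, Emiko, Kenji.
Yoshiko is living and takes 2/75.
Emiko is living and takes 2/75.
Kenji is living and takes 2/75.
Fumio predeceased; the 2/25 allotted to Fumio's branch passes to Fumio's issue by representation.
The 2/25 is divided into 3 equal shares of 2/75 among Noboru, Kaede, Takeshi.
Noboru is living and takes 2/75.
Kaede is living and takes 2/75.
Takeshi predeceased; the 2/75 allotted to Takeshi's branch passes to Takeshi's issue by representation.
Chiyo is the sole taker at this level and receives the full 2/75.
Satoshi is living and takes 2/25.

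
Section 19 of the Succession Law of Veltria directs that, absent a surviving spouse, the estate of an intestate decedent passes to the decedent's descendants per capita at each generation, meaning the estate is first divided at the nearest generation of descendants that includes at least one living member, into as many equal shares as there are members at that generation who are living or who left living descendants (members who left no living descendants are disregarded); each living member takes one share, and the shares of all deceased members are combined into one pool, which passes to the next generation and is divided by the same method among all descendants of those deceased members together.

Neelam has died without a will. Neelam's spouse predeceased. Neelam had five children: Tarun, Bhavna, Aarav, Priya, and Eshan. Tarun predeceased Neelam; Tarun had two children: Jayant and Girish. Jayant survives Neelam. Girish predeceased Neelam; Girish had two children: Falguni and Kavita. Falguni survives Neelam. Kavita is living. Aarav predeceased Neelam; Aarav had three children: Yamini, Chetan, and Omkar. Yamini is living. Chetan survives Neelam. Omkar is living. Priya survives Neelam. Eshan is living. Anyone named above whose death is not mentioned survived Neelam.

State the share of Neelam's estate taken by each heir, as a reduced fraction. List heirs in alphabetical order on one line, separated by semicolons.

There is no surviving spouse, so the entire estate passes to Neelam's descendants per capita at each generation.
At generation 1 (Tarun, Bhavna, Aarav, Priya, Eshan) there are 5 shares of (1)/5 = 1/5 each.
Living: Bhavna, Priya, and Eshan — each takes 1/5.
Deceased: Tarun and Aarav. Their combined 2/5 is pooled and carried to generation 2.
At generation 2 (Jayant, Girish, Yamini, Chetan, Omkar) there are 5 shares of (2/5)/5 = 2/25 each.
Living: Jayant, Yamini, Chetan, and Omkar — each takes 2/25.
Deceased: Girish. That 2/25 share is carried to generation 3.
At generation 3 (Falguni, Kavita) there are 2 shares of (2/25)/2 = 1/25 each.
Living: Falguni and Kavita — each takes 1/25.

Bhavna 1/5; Chetan 2/25; Eshan 1/5; Falguni 1/25; Jayant 2/25; Kavita 1/25; Omkar 2/25; Priya 1/5; Yamini 2/25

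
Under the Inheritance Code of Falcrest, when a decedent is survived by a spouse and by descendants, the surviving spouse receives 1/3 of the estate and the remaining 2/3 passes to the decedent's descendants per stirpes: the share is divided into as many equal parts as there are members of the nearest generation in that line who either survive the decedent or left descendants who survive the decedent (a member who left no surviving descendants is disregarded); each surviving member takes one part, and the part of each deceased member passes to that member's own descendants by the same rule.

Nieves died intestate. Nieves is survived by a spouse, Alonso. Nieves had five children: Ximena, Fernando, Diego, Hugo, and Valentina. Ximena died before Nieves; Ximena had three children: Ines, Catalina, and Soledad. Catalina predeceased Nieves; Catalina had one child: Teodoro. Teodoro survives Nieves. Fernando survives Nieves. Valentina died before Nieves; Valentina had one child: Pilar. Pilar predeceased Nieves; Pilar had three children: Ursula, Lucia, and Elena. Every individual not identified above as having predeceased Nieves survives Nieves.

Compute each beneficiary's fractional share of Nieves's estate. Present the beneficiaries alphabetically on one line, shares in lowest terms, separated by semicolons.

Alonso 1/3; Diego 2/15; Elena 2/45; Fernando 2/15; Hugo 2/15; Ines 2/45; Lucia 2/45; Soledad 2/45; Teodoro 2/45; Ursula 2/45

Alonso, as surviving spouse, takes 1/3.
The remaining 2/3 passes to Nieves's descendants per stirpes.
The 2/3 is divided into 5 equal shares of 2/15 among Ximena, Fernando, Diego, Hugo, Valentina.
Ximena predeceased; the 2/15 allotted to Ximena's branch passes to Ximena's issue by representation.
The 2/15 is divided into 3 equal shares of 2/45 among Ines, Catalina, Soledad.
Ines is living and takes 2/45.
Catalina predeceased; the 2/45 allotted to Catalina's branch passes to Catalina's issue by representation.
Teodoro is the sole taker at this level and receives the full 2/45.
Soledad is living and takes 2/45.
Fernando is living and takes 2/15.
Diego is living and takes 2/15.
Hugo is living and takes 2/15.
Valentina predeceased; the 2/15 allotted to Valentina's branch passes to Valentina's issue by representation.
Pilar's line is the sole branch at this level, so the full 2/15 passes to Pilar's issue by representation.
The 2/15 is divided into 3 equal shares of 2/45 among Ursula, Lucia, Elena.
Ursula is living and takes 2/45.
Lucia is living and takes 2/45.
Elena is living and takes 2/45.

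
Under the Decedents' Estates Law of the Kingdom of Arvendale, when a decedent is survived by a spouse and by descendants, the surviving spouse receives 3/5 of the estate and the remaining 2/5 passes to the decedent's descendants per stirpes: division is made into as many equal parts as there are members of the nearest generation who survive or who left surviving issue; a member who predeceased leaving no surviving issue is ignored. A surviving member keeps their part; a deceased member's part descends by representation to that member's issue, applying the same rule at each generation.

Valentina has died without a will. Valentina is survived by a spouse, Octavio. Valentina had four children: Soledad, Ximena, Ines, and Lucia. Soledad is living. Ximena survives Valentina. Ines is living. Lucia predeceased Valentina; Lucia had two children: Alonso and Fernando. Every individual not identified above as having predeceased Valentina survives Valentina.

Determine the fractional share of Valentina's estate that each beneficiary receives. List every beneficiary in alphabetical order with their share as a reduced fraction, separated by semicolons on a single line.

Alonso 1/20; Fernando 1/20; Ines 1/10; Octavio 3/5; Soledad 1/10; Ximena 1/10

Octavio, as surviving spouse, takes 3/5.
The remaining 2/5 passes to Valentina's descendants per stirpes.
The 2/5 is divided into 4 equal shares of 1/10 among Soledad, Ximena, Ines, Lucia.
Soledad is living and takes 1/10.
Ximena is living and takes 1/10.
Ines is living and takes 1/10.
Lucia predeceased; the 1/10 allotted to Lucia's branch passes to Lucia's issue by representation.
The 1/10 is divided into 2 equal shares of 1/20 among Alonso, Fernando.
Alonso is living and takes 1/20.
Fernando is living and takes 1/20.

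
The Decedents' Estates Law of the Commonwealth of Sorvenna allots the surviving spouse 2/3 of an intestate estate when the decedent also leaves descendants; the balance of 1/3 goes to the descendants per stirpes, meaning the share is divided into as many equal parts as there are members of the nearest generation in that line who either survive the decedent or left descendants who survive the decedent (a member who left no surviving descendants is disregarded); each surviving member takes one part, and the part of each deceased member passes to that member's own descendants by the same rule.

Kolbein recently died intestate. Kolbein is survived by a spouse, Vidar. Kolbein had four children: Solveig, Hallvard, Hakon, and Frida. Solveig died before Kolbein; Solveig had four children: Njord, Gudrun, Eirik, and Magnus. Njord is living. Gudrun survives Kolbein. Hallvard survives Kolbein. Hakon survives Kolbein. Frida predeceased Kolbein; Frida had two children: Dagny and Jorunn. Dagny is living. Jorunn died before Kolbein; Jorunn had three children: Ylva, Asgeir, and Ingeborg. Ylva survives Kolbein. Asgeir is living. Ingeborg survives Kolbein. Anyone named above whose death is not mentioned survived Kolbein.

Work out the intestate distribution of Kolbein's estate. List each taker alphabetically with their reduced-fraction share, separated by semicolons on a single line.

Vidar, as surviving spouse, takes 2/3.
The remaining 1/3 passes to Kolbein's descendants per stirpes.
The 1/3 is divided into 4 equal shares of 1/12 among Solveig, Hallvard, Hakon, Frida.
Solveig predeceased; the 1/12 allotted to Solveig's branch passes to Solveig's issue by representation.
The 1/12 is divided into 4 equal shares of 1/48 among Njord, Gudrun, Eirik, Magnus.
Njord is living and takes 1/48.
Gudrun is living and takes 1/48.
Eirik is living and takes 1/48.
Magnus is living and takes 1/48.
Hallvard is living and takes 1/12.
Hakon is living and takes 1/12.
Frida predeceased; the 1/12 allotted to Frida's branch passes to Frida's issue by representation.
The 1/12 is divided into 2 equal shares of 1/24 among Dagny, Jorunn.
Dagny is living and takes 1/24.
Jorunn predeceased; the 1/24 allotted to Jorunn's branch passes to Jorunn's issue by representation.
The 1/24 is divided into 3 equal shares of 1/72 among Ylva, Asgeir, Ingeborg.
Ylva is living and takes 1/72.
Asgeir is living and takes 1/72.
Ingeborg is living and takes 1/72.

Asgeir 1/72; Dagny 1/24; Eirik 1/48; Gudrun 1/48; Hakon 1/12; Hallvard 1/12; Ingeborg 1/72; Magnus 1/48; Njord 1/48; Vidar 2/3; Ylva 1/72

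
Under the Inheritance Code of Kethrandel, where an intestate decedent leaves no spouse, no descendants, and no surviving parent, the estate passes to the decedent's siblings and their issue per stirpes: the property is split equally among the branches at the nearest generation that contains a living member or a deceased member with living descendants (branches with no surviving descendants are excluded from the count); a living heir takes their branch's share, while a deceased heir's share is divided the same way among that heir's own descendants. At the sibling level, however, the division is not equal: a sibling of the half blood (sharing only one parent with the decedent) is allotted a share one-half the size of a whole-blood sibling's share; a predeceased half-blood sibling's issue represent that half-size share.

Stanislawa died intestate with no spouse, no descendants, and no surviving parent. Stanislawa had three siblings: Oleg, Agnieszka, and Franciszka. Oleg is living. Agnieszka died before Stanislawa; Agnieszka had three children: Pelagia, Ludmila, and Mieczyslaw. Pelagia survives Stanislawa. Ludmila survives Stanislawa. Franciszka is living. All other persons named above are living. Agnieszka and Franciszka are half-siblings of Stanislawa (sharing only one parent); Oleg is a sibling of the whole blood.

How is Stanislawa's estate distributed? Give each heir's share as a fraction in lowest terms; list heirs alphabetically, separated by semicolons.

Franciszka 1/4; Ludmila 1/12; Mieczyslaw 1/12; Oleg 1/2; Pelagia 1/12

No spouse, descendants, or parent survives, so the estate passes to Stanislawa's siblings per stirpes.
Half-blood siblings count for one-half the weight of whole-blood siblings at the initial division.
Dividing 1 in proportion to weights (total weight 2): Oleg (weight 1) → 1/2; Agnieszka (weight 1/2) → 1/4; Franciszka (weight 1/2) → 1/4.
Oleg is living and takes 1/2.
Agnieszka predeceased; the 1/4 allotted to Agnieszka's branch passes to Agnieszka's issue by representation.
The 1/4 is divided into 3 equal shares of 1/12 among Pelagia, Ludmila, Mieczyslaw.
Pelagia is living and takes 1/12.
Ludmila is living and takes 1/12.
Mieczyslaw is living and takes 1/12.
Franciszka is living and takes 1/4.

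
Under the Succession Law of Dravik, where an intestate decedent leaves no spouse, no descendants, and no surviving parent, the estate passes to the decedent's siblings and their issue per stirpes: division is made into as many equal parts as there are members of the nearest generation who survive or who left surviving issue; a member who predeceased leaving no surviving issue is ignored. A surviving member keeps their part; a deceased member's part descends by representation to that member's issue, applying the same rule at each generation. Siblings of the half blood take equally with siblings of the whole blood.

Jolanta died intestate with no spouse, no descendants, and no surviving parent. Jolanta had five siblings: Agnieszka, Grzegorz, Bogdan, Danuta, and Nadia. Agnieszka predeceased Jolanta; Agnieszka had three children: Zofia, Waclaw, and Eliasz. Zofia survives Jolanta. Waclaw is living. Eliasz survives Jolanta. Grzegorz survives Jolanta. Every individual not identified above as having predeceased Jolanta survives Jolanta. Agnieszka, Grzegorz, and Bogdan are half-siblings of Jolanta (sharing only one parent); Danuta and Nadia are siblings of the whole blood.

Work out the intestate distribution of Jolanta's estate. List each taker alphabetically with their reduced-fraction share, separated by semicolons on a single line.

No spouse, descendants, or parent survives, so the estate passes to Jolanta's siblings per stirpes.
Half-blood and whole-blood siblings take equally under the stated rule.
The estate is divided into 5 equal shares of 1/5 among Agnieszka, Grzegorz, Bogdan, Danuta, Nadia.
Agnieszka predeceased; the 1/5 allotted to Agnieszka's branch passes to Agnieszka's issue by representation.
The 1/5 is divided into 3 equal shares of 1/15 among Zofia, Waclaw, Eliasz.
Zofia is living and takes 1/15.
Waclaw is living and takes 1/15.
Eliasz is living and takes 1/15.
Grzegorz is living and takes 1/5.
Bogdan is living and takes 1/5.
Danuta is living and takes 1/5.
Nadia is living and takes 1/5.

Bogdan 1/5; Danuta 1/5; Eliasz 1/15; Grzegorz 1/5; Nadia 1/5; Waclaw 1/15; Zofia 1/15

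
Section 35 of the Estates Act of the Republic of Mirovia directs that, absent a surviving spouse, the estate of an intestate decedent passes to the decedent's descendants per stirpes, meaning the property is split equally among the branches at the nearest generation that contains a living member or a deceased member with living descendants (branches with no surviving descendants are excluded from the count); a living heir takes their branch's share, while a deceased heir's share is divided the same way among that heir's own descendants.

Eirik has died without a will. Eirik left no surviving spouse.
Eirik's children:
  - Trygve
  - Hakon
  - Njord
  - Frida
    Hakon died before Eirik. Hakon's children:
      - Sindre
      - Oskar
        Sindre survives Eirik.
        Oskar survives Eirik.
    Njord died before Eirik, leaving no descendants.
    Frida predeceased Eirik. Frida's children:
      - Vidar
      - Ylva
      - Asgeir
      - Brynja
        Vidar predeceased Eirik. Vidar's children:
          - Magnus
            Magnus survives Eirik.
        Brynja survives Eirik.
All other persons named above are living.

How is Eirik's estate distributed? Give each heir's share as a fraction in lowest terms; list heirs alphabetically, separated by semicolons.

Asgeir 1/12; Brynja 1/12; Magnus 1/12; Oskar 1/6; Sindre 1/6; Trygve 1/3; Ylva 1/12

There is no surviving spouse, so the entire estate passes to Eirik's descendants per stirpes.
Njord left no surviving issue, so that branch lapses and is disregarded.
The estate is divided into 3 equal shares of 1/3 among Trygve, Hakon, Frida.
Trygve is living and takes 1/3.
Hakon predeceased; the 1/3 allotted to Hakon's branch passes to Hakon's issue by representation.
The 1/3 is divided into 2 equal shares of 1/6 among Sindre, Oskar.
Sindre is living and takes 1/6.
Oskar is living and takes 1/6.
Frida predeceased; the 1/3 allotted to Frida's branch passes to Frida's issue by representation.
The 1/3 is divided into 4 equal shares of 1/12 among Vidar, Ylva, Asgeir, Brynja.
Vidar predeceased; the 1/12 allotted to Vidar's branch passes to Vidar's issue by representation.
Magnus is the sole taker at this level and receives the full 1/12.
Ylva is living and takes 1/12.
Asgeir is living and takes 1/12.
Brynja is living and takes 1/12.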